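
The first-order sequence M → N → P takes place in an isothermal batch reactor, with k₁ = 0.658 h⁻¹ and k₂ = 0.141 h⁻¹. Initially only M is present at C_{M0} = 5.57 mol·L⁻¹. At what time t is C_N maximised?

2.98 h

Setting dC_N/dt = 0 gives t_opt = ln(k₂/k₁)/(k₂−k₁).
= ln(0.141/0.658)/(0.141−0.658) = ln(0.2143)/-0.5170 = -1.540/-0.5170 = 2.98 h.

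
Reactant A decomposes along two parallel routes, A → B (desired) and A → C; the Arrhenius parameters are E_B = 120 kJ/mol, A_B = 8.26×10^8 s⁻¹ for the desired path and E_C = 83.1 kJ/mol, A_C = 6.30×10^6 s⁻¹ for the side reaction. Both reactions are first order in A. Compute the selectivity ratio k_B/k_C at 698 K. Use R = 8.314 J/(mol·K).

Since both paths have the same order in A, the concentration cancels and S_{B/C} = k_B/k_C = (A_B/A_C)·exp[(E_C−E_B)/(RT)].
(E_C−E_B)/(RT) = (83.1−120)×10³/(8.314×698) = -36900/5803 = -6.359.
k_B/k_C = (8.26×10^8/6.30×10^6)·exp(-6.359) = 131.1 × 0.001732 = 0.227.
Since E_B > E_C, raising the temperature improves selectivity toward B.

0.227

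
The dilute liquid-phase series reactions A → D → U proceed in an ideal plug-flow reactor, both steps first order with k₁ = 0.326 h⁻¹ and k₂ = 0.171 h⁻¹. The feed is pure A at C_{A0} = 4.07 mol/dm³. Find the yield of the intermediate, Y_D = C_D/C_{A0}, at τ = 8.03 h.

0.379

The intermediate concentration in a first-order A→B→C sequence is C_D = k₁C_{A0}(e^(−k₁τ) − e^(−k₂τ))/(k₂−k₁).
e^(−k₁τ) = e^(−0.326×8.03) = e^(−2.618) = 0.07296; e^(−k₂τ) = e^(−1.373) = 0.2533.
C_D = 0.326×4.07/(0.171−0.326) × (0.07296−0.2533) = (-8.560)×(-0.1803) = 1.544 mol/dm³.
Y_D = C_D/C_{A0} = 1.544/4.07 = 0.379.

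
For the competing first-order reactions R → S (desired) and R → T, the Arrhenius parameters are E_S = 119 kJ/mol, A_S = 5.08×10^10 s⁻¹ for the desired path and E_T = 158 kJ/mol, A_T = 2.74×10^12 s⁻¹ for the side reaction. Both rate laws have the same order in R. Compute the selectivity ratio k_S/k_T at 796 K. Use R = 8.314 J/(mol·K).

k_S/k_T = (A_S/A_T)·exp[−(E_S−E_T)/(RT)] = (A_S/A_T)·exp[(E_T−E_S)/(RT)].
(E_T−E_S)/(RT) = (158−119)×10³/(8.314×796) = 39000/6618 = 5.893.
k_S/k_T = (5.08×10^10/2.74×10^12)·exp(5.893) = 0.01854 × 362.5 = 6.72.
Since E_S < E_T, lowering the temperature improves selectivity toward S.

6.72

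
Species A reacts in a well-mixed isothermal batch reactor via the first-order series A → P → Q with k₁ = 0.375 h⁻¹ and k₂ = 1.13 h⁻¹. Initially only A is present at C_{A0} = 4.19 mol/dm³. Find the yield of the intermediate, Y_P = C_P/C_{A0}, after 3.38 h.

0.129

The intermediate concentration in a first-order A→B→C sequence is C_P = k₁C_{A0}(e^(−k₁t) − e^(−k₂t))/(k₂−k₁).
e^(−k₁t) = e^(−0.375×3.38) = e^(−1.268) = 0.2815; e^(−k₂t) = e^(−3.819) = 0.02194.
C_P = 0.375×4.19/(1.13−0.375) × (0.2815−0.02194) = 2.081×0.2596 = 0.5402 mol/dm³.
Y_P = C_P/C_{A0} = 0.5402/4.19 = 0.129.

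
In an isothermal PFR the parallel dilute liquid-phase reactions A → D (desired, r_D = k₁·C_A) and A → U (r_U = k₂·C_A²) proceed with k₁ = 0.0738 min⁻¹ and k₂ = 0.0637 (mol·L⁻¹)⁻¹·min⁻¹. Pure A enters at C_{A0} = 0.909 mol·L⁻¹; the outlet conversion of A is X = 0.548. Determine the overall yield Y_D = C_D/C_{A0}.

C_A = C_{A0}(1−X) = 0.4109 mol·L⁻¹.
Along a PFR/batch, dC_D/dC_A = −r_D/(r_D+r_U) = −k₁/(k₁+k₂·C_A).
Integrating from C_{A0} to C_A: C_D = (0.0738/0.0637)·ln[(0.0738+0.0637·0.909)/(0.0738+0.0637·0.411)] = 1.159·ln(0.1317/0.09997) = 0.3194 mol·L⁻¹.
Y_D = C_D/C_{A0} = 0.3194/0.909 = 0.351.

0.351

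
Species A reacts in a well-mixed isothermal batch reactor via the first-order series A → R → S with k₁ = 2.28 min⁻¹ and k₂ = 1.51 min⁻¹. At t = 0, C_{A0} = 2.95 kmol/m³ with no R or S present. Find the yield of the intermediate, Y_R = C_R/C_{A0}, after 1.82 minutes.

0.143

The intermediate concentration in a first-order A→B→C sequence is C_R = k₁C_{A0}(e^(−k₁t) − e^(−k₂t))/(k₂−k₁).
e^(−k₁t) = e^(−2.28×1.82) = e^(−4.150) = 0.01577; e^(−k₂t) = e^(−2.748) = 0.06404.
C_R = 2.28×2.95/(1.51−2.28) × (0.01577−0.06404) = (-8.735)×(-0.04827) = 0.4217 kmol/m³.
Y_R = C_R/C_{A0} = 0.4217/2.95 = 0.143.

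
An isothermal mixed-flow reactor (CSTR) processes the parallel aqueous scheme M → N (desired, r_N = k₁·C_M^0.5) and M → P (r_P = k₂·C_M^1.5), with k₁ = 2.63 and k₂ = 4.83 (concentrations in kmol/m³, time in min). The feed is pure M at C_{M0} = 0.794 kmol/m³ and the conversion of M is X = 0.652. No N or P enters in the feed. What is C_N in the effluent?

0.343 kmol/m³

Exit C_M = C_{M0}(1−X) = 0.794×0.348 = 0.2763 kmol/m³.
Rates in a CSTR are evaluated at the outlet concentration: r_N = 2.63×0.2763^0.5 = 1.382, r_P = 4.83×0.2763^1.5 = 0.7015.
Fraction of consumed M going to N: r_N/(r_N+r_P) = 0.6634.
C_N = 0.6634·C_{M0}·X = 0.6634×0.794×0.652 = 0.343 kmol/m³.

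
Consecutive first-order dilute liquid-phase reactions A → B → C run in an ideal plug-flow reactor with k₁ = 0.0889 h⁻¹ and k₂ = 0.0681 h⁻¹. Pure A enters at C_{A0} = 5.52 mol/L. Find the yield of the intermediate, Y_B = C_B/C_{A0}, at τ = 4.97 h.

The intermediate concentration in a first-order A→B→C sequence is C_B = k₁C_{A0}(e^(−k₁τ) − e^(−k₂τ))/(k₂−k₁).
e^(−k₁τ) = e^(−0.0889×4.97) = e^(−0.4418) = 0.6429; e^(−k₂τ) = e^(−0.3385) = 0.7129.
C_B = 0.0889×5.52/(0.0681−0.0889) × (0.6429−0.7129) = (-23.59)×(-0.07001) = 1.652 mol/L.
Y_B = C_B/C_{A0} = 1.652/5.52 = 0.299.

0.299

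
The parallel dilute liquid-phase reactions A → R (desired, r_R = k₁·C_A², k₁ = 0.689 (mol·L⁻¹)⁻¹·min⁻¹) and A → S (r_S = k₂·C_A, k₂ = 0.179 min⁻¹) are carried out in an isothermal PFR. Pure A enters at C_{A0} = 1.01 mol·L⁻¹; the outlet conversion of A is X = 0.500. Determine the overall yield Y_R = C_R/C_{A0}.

0.370

C_A = C_{A0}(1−X) = 0.5050 mol·L⁻¹.
Along a PFR/batch, dC_S/dC_A = −r_S/(r_R+r_S) = −k₂/(k₂+k₁·C_A).
Integrating from C_{A0} to C_A: C_S = (0.179/0.689)·ln[(0.179+0.689·1.01)/(0.179+0.689·0.505)] = 0.2598·ln(0.8749/0.5269) = 0.1317 mol·L⁻¹.
Then C_R = (C_{A0}−C_A) − C_S = 0.5050 − 0.1317 = 0.3733 mol·L⁻¹.
Y_R = C_R/C_{A0} = 0.3733/1.01 = 0.370.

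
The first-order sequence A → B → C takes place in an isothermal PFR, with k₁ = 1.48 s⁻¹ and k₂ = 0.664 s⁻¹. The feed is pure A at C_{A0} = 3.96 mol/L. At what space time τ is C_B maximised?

The intermediate peaks when r₁ = r₂, i.e. k₁e^(−k₁τ) = k₂e^(−k₂τ), giving τ_opt = ln(k₂/k₁)/(k₂−k₁).
= ln(0.664/1.48)/(0.664−1.48) = ln(0.4486)/-0.8160 = -0.8015/-0.8160 = 0.982 s.

0.982 s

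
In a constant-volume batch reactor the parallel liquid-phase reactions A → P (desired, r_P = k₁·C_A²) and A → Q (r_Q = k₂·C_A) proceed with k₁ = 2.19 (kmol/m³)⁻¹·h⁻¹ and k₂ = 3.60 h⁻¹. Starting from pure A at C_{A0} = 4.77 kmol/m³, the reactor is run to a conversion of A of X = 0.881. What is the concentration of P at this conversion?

C_A = C_{A0}(1−X) = 0.5676 kmol/m³.
Along a PFR/batch, dC_Q/dC_A = −r_Q/(r_P+r_Q) = −k₂/(k₂+k₁·C_A).
Integrating from C_{A0} to C_A: C_Q = (3.60/2.19)·ln[(3.60+2.19·4.77)/(3.60+2.19·0.568)] = 1.644·ln(14.05/4.843) = 1.750 kmol/m³.
Then C_P = (C_{A0}−C_A) − C_Q = 4.202 − 1.750 = 2.452 kmol/m³.

2.45 kmol/m³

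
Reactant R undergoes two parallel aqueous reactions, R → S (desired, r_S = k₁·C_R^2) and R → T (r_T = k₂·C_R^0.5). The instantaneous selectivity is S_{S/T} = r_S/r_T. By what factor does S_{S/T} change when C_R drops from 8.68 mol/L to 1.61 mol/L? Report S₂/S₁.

S_{S/T} = (k₁/k₂)·C_R^1.5, so S₂/S₁ = (C_{R,2}/C_{R,1})^1.5.
= (1.61/8.68)^1.5 = (0.1855)^1.5 = 0.0799.
Selectivity toward S falls as C_R falls — high-concentration operation is favoured.

0.0799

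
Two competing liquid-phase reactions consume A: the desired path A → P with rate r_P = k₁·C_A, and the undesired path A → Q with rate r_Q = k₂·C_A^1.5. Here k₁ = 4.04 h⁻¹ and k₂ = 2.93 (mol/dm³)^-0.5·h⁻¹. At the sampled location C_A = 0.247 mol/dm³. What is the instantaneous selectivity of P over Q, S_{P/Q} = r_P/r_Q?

S_{P/Q} = r_P/r_Q = (k₁·C_A)/(k₂·C_A^1.5) = (k₁/k₂)·C_A^-0.5.
= (4.04×0.2470) / (2.93×0.2470^1.5) = 0.9979/0.3597 = 2.77.
The undesired path is higher order in A, so low C_A (CSTR or dilute feed) favours P.

2.77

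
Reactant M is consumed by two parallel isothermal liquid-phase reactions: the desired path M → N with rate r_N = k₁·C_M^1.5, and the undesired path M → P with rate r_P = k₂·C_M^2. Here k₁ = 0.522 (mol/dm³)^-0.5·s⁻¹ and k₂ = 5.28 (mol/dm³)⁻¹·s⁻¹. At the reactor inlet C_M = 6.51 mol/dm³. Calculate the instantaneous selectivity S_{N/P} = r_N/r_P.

S_{N/P} = r_N/r_P = (k₁·C_M^1.5)/(k₂·C_M^2) = (k₁/k₂)·C_M^-0.5.
= (0.522×6.510^1.5) / (5.28×6.510^2) = 8.670/223.8 = 0.0387.
The undesired path is higher order in M, so low C_M (CSTR or dilute feed) favours N.

0.0387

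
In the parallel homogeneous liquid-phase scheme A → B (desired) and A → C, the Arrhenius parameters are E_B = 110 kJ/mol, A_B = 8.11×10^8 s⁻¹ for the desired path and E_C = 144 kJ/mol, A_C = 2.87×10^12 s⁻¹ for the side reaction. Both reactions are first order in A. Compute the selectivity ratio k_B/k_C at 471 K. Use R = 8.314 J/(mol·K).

1.67

With equal orders, S_{B/C} = k_B/k_C = (A_B/A_C)·exp[(E_C−E_B)/(RT)].
(E_C−E_B)/(RT) = (144−110)×10³/(8.314×471) = 34000/3916 = 8.683.
k_B/k_C = (8.11×10^8/2.87×10^12)·exp(8.683) = 2.826×10^-4 × 5899 = 1.67.
Since E_B < E_C, lowering the temperature improves selectivity toward B.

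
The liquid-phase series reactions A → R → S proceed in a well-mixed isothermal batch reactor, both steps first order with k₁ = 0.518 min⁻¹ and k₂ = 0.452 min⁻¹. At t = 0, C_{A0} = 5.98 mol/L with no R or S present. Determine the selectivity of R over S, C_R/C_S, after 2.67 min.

1.03

The intermediate concentration in a first-order A→B→C sequence is C_R = k₁C_{A0}(e^(−k₁t) − e^(−k₂t))/(k₂−k₁).
e^(−k₁t) = e^(−0.518×2.67) = e^(−1.383) = 0.2508; e^(−k₂t) = e^(−1.207) = 0.2991.
C_R = 0.518×5.98/(0.452−0.518) × (0.2508−0.2991) = (-46.93)×(-0.04833) = 2.268 mol/L.
C_A = C_{A0}e^(−k₁t) = 1.500 mol/L, so C_S = C_{A0}−C_A−C_R = 2.212 mol/L; C_R/C_S = 1.03.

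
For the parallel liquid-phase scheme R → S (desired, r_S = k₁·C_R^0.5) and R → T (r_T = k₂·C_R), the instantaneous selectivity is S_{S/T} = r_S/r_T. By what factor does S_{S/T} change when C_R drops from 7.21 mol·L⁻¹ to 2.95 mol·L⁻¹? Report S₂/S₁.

S_{S/T} = (k₁/k₂)·C_R^-0.5, so S₂/S₁ = (C_{R,2}/C_{R,1})^-0.5.
= (2.95/7.21)^(-0.5) = (0.4092)^(-0.5) = 1.56.

1.56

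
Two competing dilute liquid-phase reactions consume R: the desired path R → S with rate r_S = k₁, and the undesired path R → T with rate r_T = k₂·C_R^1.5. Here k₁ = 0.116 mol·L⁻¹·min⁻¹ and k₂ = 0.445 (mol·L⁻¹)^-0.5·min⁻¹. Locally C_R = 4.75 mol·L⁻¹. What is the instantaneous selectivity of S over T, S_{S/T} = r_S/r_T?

0.0252

S_{S/T} = r_S/r_T = (k₁)/(k₂·C_R^1.5) = (k₁/k₂)·C_R^-1.5.
= (0.116) / (0.445×4.750^1.5) = 0.1160/4.607 = 0.0252.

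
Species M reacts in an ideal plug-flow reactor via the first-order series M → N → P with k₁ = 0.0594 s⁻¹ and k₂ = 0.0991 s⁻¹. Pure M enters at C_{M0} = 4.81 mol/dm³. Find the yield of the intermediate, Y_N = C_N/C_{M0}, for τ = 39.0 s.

Solving the coupled first-order balances gives C_N(τ) = [k₁/(k₂−k₁)]·C_{M0}·(e^(−k₁τ) − e^(−k₂τ)).
e^(−k₁τ) = e^(−0.0594×39.0) = e^(−2.317) = 0.09861; e^(−k₂τ) = e^(−3.865) = 0.02097.
C_N = 0.0594×4.81/(0.0991−0.0594) × (0.09861−0.02097) = 7.197×0.07764 = 0.5588 mol/dm³.
Y_N = C_N/C_{M0} = 0.5588/4.81 = 0.116.

0.116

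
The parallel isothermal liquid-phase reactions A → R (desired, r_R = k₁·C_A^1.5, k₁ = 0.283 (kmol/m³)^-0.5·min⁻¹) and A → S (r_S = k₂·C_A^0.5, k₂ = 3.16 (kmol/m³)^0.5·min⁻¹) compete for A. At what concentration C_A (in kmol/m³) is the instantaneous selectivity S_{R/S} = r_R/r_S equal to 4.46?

49.8 kmol/m³

S_{R/S} = (k₁/k₂)·C_A ⇒ C_A = S·k₂/k₁.
= 4.46×3.16/0.283 = 49.8 kmol/m³.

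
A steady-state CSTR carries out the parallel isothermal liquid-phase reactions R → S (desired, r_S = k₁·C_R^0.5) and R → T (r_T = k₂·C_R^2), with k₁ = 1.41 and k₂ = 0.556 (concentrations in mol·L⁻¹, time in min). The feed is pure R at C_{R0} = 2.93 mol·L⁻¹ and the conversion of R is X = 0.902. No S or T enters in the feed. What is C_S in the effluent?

2.49 mol·L⁻¹

Exit C_R = C_{R0}(1−X) = 2.93×0.0980 = 0.2871 mol·L⁻¹.
In a CSTR the entire volume is at exit conditions, so r_S = 1.41×0.2871^0.5 = 0.7556 and r_T = 0.556×0.2871^2 = 0.04584.
Fraction of consumed R going to S: r_S/(r_S+r_T) = 0.9428.
C_S = 0.9428·C_{R0}·X = 0.9428×2.93×0.902 = 2.49 mol·L⁻¹.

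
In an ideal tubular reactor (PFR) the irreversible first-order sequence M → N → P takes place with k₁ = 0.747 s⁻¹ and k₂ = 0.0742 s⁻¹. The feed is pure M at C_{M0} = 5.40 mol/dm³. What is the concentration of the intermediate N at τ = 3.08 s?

Solving the coupled first-order balances gives C_N(τ) = [k₁/(k₂−k₁)]·C_{M0}·(e^(−k₁τ) − e^(−k₂τ)).
e^(−k₁τ) = e^(−0.747×3.08) = e^(−2.301) = 0.1002; e^(−k₂τ) = e^(−0.2285) = 0.7957.
C_N = 0.747×5.40/(0.0742−0.747) × (0.1002−0.7957) = (-5.996)×(-0.6955) = 4.170 mol/dm³.

4.17 mol/dm³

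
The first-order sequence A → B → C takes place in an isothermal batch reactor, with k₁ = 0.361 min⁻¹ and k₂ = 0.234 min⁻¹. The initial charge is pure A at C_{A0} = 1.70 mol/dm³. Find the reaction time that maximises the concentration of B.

3.41 min

Setting dC_B/dt = 0 gives t_opt = ln(k₂/k₁)/(k₂−k₁).
= ln(0.234/0.361)/(0.234−0.361) = ln(0.6482)/-0.1270 = -0.4336/-0.1270 = 3.41 min.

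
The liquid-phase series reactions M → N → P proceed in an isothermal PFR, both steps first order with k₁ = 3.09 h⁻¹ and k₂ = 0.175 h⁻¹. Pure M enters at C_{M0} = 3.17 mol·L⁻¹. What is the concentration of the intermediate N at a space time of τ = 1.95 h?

Solving the coupled first-order balances gives C_N(τ) = [k₁/(k₂−k₁)]·C_{M0}·(e^(−k₁τ) − e^(−k₂τ)).
e^(−k₁τ) = e^(−3.09×1.95) = e^(−6.025) = 0.002416; e^(−k₂τ) = e^(−0.3412) = 0.7109.
C_N = 3.09×3.17/(0.175−3.09) × (0.002416−0.7109) = (-3.360)×(-0.7085) = 2.381 mol·L⁻¹.

2.38 mol·L⁻¹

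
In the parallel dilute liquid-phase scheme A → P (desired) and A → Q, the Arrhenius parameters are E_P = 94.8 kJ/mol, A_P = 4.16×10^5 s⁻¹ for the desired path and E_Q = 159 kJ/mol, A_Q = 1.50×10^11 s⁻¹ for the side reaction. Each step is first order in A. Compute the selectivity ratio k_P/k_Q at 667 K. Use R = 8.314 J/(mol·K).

0.296

k_P/k_Q = (A_P/A_Q)·exp[−(E_P−E_Q)/(RT)] = (A_P/A_Q)·exp[(E_Q−E_P)/(RT)].
(E_Q−E_P)/(RT) = (159−94.8)×10³/(8.314×667) = 64200/5545 = 11.58.
k_P/k_Q = (4.16×10^5/1.50×10^11)·exp(11.58) = 2.773×10^-6 × 1.066×10^5 = 0.296.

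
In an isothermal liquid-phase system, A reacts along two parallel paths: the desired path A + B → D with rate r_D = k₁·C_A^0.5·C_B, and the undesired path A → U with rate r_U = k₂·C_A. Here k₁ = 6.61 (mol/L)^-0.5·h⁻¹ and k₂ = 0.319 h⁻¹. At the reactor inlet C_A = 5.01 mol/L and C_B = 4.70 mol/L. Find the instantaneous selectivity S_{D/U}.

43.5

S_{D/U} = r_D/r_U = (k₁·C_A^0.5·C_B)/(k₂·C_A) = (k₁/k₂)·C_A^-0.5·C_B.
= (6.61×5.010^0.5×4.700) / (0.319×5.010) = 69.54/1.598 = 43.5.
The undesired path is higher order in A, so low C_A (CSTR or dilute feed) favours D.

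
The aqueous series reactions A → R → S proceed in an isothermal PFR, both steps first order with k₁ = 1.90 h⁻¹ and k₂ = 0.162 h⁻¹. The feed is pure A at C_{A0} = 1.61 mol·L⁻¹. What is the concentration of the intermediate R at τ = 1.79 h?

1.26 mol·L⁻¹

For first-order series with pure A initially, C_R(τ) = k₁C_{A0}/(k₂−k₁)·(e^(−k₁τ) − e^(−k₂τ)).
e^(−k₁τ) = e^(−1.90×1.79) = e^(−3.401) = 0.03334; e^(−k₂τ) = e^(−0.2900) = 0.7483.
C_R = 1.90×1.61/(0.162−1.90) × (0.03334−0.7483) = (-1.760)×(-0.7149) = 1.258 mol·L⁻¹.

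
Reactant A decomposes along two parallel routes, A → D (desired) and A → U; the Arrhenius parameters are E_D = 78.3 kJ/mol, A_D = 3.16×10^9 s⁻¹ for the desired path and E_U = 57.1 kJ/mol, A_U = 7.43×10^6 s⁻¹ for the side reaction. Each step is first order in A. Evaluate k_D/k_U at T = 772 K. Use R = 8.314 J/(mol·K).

15.6

With equal orders, S_{D/U} = k_D/k_U = (A_D/A_U)·exp[(E_U−E_D)/(RT)].
(E_U−E_D)/(RT) = (57.1−78.3)×10³/(8.314×772) = -21200/6418 = -3.303.
k_D/k_U = (3.16×10^9/7.43×10^6)·exp(-3.303) = 425.3 × 0.03677 = 15.6.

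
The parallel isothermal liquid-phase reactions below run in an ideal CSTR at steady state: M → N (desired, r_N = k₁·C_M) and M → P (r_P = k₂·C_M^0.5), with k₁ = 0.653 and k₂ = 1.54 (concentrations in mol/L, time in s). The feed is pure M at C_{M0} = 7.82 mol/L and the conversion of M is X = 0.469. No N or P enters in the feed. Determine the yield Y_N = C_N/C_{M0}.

Exit C_M = C_{M0}(1−X) = 7.82×0.531 = 4.152 mol/L.
A CSTR operates uniformly at the exit composition, giving r_N = 2.712 and r_P = 3.138 (each k·C_M^n at C_M = 4.152).
Fraction of consumed M going to N: r_N/(r_N+r_P) = 0.4635.
C_N = 0.4635·C_{M0}·X = 0.4635×7.82×0.469 = 1.70 mol/L; Y_N = C_N/C_{M0} = 0.217.

0.217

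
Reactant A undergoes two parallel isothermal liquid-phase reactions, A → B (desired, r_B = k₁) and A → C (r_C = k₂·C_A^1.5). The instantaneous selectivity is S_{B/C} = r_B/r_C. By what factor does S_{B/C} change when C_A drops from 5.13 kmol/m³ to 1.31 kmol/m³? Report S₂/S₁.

S_{B/C} = (k₁/k₂)·C_A^-1.5, so S₂/S₁ = (C_{A,2}/C_{A,1})^-1.5.
= (1.31/5.13)^(-1.5) = (0.2554)^(-1.5) = 7.75.

7.75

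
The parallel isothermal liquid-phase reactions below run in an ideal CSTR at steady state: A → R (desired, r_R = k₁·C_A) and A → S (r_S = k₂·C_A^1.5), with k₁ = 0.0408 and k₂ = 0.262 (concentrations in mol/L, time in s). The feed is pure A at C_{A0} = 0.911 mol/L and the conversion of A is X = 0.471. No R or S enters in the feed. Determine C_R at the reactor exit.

0.0786 mol/L

Exit C_A = C_{A0}(1−X) = 0.911×0.529 = 0.4819 mol/L.
A CSTR operates uniformly at the exit composition, giving r_R = 0.01966 and r_S = 0.08765 (each k·C_A^n at C_A = 0.4819).
Fraction of consumed A going to R: r_R/(r_R+r_S) = 0.1832.
C_R = 0.1832·C_{A0}·X = 0.1832×0.911×0.471 = 0.0786 mol/L.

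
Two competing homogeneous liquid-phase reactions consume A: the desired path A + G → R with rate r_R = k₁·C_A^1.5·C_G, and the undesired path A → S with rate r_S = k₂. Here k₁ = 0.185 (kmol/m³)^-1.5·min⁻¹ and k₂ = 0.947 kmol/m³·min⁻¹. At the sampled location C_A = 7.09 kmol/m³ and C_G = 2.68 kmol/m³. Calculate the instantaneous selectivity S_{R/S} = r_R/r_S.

S_{R/S} = r_R/r_S = (k₁·C_A^1.5·C_G)/(k₂) = (k₁/k₂)·C_A^1.5·C_G.
= (0.185×7.090^1.5×2.680) / (0.947) = 9.360/0.9470 = 9.88.

9.88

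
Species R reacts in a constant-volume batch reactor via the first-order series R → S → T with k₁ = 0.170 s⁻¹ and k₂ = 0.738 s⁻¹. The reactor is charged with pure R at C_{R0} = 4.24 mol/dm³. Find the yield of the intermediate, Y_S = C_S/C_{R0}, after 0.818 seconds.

The intermediate concentration in a first-order A→B→C sequence is C_S = k₁C_{R0}(e^(−k₁t) − e^(−k₂t))/(k₂−k₁).
e^(−k₁t) = e^(−0.170×0.818) = e^(−0.1391) = 0.8702; e^(−k₂t) = e^(−0.6037) = 0.5468.
C_S = 0.170×4.24/(0.738−0.170) × (0.8702−0.5468) = 1.269×0.3234 = 0.4104 mol/dm³.
Y_S = C_S/C_{R0} = 0.4104/4.24 = 0.0968.

0.0968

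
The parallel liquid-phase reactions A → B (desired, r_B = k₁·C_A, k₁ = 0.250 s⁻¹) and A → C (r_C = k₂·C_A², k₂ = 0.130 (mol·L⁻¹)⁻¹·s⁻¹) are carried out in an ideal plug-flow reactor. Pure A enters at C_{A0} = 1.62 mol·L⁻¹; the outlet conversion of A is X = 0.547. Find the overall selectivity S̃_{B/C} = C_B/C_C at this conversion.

C_A = C_{A0}(1−X) = 0.7339 mol·L⁻¹.
Along a PFR/batch, dC_B/dC_A = −r_B/(r_B+r_C) = −k₁/(k₁+k₂·C_A).
Integrating from C_{A0} to C_A: C_B = (0.250/0.130)·ln[(0.250+0.130·1.62)/(0.250+0.130·0.734)] = 1.923·ln(0.4606/0.3454) = 0.5535 mol·L⁻¹.
C_C = (C_{A0}−C_A)−C_B = 0.3326 mol·L⁻¹; S̃_{B/C} = 0.5535/0.3326 = 1.66.

1.66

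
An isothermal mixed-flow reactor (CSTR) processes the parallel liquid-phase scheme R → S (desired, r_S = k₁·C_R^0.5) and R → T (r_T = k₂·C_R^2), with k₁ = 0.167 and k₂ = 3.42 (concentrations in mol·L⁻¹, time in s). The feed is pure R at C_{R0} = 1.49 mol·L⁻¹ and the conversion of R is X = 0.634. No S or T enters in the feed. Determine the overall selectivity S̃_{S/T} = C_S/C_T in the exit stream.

0.121

Exit C_R = C_{R0}(1−X) = 1.49×0.366 = 0.5453 mol·L⁻¹.
A CSTR operates uniformly at the exit composition, giving r_S = 0.1233 and r_T = 1.017 (each k·C_R^n at C_R = 0.5453).
Overall selectivity = C_S/C_T = r_Sτ/(r_Tτ) = r_S/r_T = 0.121.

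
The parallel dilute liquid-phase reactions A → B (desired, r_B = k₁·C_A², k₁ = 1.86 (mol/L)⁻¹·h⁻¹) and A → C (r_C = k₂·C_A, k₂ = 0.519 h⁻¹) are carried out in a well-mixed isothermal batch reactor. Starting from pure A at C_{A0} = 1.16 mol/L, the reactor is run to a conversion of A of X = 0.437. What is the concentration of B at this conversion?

C_A = C_{A0}(1−X) = 0.6531 mol/L.
Along a PFR/batch, dC_C/dC_A = −r_C/(r_B+r_C) = −k₂/(k₂+k₁·C_A).
Integrating from C_{A0} to C_A: C_C = (0.519/1.86)·ln[(0.519+1.86·1.16)/(0.519+1.86·0.653)] = 0.2790·ln(2.677/1.734) = 0.1212 mol/L.
Then C_B = (C_{A0}−C_A) − C_C = 0.5069 − 0.1212 = 0.3857 mol/L.

0.386 mol/L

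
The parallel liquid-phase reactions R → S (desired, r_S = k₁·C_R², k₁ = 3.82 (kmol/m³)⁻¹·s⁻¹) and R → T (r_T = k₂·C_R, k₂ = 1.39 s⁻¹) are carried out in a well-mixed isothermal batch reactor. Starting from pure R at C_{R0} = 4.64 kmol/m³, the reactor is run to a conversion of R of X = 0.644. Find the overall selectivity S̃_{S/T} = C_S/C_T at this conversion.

8.03

C_R = C_{R0}(1−X) = 1.652 kmol/m³.
Along a PFR/batch, dC_T/dC_R = −r_T/(r_S+r_T) = −k₂/(k₂+k₁·C_R).
Integrating from C_{R0} to C_R: C_T = (1.39/3.82)·ln[(1.39+3.82·4.64)/(1.39+3.82·1.65)] = 0.3639·ln(19.11/7.700) = 0.3308 kmol/m³.
Then C_S = (C_{R0}−C_R) − C_T = 2.988 − 0.3308 = 2.657 kmol/m³.
S̃_{S/T} = C_S/C_T = 2.657/0.3308 = 8.03.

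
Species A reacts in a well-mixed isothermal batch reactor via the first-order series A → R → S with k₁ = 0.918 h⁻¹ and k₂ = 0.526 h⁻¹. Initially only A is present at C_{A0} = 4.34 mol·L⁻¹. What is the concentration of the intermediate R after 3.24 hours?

1.33 mol·L⁻¹

For first-order series with pure A initially, C_R(t) = k₁C_{A0}/(k₂−k₁)·(e^(−k₁t) − e^(−k₂t)).
e^(−k₁t) = e^(−0.918×3.24) = e^(−2.974) = 0.05108; e^(−k₂t) = e^(−1.704) = 0.1819.
C_R = 0.918×4.34/(0.526−0.918) × (0.05108−0.1819) = (-10.16)×(-0.1308) = 1.330 mol·L⁻¹.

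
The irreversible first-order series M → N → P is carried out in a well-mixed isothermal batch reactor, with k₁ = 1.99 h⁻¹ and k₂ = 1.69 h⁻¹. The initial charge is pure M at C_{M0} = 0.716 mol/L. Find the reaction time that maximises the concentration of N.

Setting dC_N/dt = 0 gives t_opt = ln(k₂/k₁)/(k₂−k₁).
= ln(1.69/1.99)/(1.69−1.99) = ln(0.8492)/-0.3000 = -0.1634/-0.3000 = 0.545 h.

0.545 h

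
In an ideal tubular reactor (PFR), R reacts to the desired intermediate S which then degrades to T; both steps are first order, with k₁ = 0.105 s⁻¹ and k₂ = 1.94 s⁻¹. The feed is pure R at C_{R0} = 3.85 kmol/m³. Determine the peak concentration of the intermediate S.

0.176 kmol/m³

Evaluating C_S at τ_opt = ln(k₂/k₁)/(k₂−k₁) gives C_{S,max}/C_{R0} = (k₁/k₂)^[k₂/(k₂−k₁)].
= (0.105/1.94)^(1.94/(1.94−0.105)) = (0.05412)^(1.057) = 0.04580.
C_{S,max} = 0.04580×3.85 = 0.176 kmol/m³.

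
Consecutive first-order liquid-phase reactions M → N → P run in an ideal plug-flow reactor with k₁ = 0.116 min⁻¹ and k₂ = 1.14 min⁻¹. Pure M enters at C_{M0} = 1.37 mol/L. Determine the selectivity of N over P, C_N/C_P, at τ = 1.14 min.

1.23

The intermediate concentration in a first-order A→B→C sequence is C_N = k₁C_{M0}(e^(−k₁τ) − e^(−k₂τ))/(k₂−k₁).
e^(−k₁τ) = e^(−0.116×1.14) = e^(−0.1322) = 0.8761; e^(−k₂τ) = e^(−1.300) = 0.2726.
C_N = 0.116×1.37/(1.14−0.116) × (0.8761−0.2726) = 0.1552×0.6035 = 0.09366 mol/L.
C_M = C_{M0}e^(−k₁τ) = 1.200 mol/L, so C_P = C_{M0}−C_M−C_N = 0.07604 mol/L; C_N/C_P = 1.23.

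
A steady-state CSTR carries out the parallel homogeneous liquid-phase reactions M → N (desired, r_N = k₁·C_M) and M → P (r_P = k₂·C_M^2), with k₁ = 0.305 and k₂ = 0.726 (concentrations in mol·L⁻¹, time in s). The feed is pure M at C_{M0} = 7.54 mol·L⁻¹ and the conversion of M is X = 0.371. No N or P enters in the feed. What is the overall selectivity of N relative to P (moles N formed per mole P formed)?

0.0886

Exit C_M = C_{M0}(1−X) = 7.54×0.629 = 4.743 mol·L⁻¹.
In a CSTR the entire volume is at exit conditions, so r_N = 0.305×4.743 = 1.447 and r_P = 0.726×4.743^2 = 16.33.
Overall selectivity = C_N/C_P = r_Nτ/(r_Pτ) = r_N/r_P = 0.0886.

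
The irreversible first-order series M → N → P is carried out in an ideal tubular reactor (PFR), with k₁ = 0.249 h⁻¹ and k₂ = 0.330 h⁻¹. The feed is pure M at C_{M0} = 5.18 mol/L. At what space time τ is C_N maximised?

3.48 h

The intermediate peaks when r₁ = r₂, i.e. k₁e^(−k₁τ) = k₂e^(−k₂τ), giving τ_opt = ln(k₂/k₁)/(k₂−k₁).
= ln(0.330/0.249)/(0.330−0.249) = ln(1.325)/0.08100 = 0.2816/0.08100 = 3.48 h.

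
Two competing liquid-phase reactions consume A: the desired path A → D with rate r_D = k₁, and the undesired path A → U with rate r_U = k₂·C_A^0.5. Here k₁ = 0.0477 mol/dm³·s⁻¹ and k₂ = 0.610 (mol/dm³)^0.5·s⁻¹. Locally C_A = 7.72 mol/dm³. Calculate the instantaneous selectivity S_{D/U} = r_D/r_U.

S_{D/U} = r_D/r_U = (k₁)/(k₂·C_A^0.5) = (k₁/k₂)·C_A^-0.5.
= (0.0477) / (0.610×7.720^0.5) = 0.04770/1.695 = 0.0281.
The undesired path is higher order in A, so low C_A (CSTR or dilute feed) favours D.

0.0281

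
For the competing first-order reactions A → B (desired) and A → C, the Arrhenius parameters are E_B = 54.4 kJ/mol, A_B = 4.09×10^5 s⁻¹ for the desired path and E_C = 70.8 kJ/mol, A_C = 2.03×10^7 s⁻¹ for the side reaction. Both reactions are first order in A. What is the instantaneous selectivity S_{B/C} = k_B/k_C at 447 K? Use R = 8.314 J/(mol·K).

1.66

Since both paths have the same order in A, the concentration cancels and S_{B/C} = k_B/k_C = (A_B/A_C)·exp[(E_C−E_B)/(RT)].
(E_C−E_B)/(RT) = (70.8−54.4)×10³/(8.314×447) = 16400/3716 = 4.413.
k_B/k_C = (4.09×10^5/2.03×10^7)·exp(4.413) = 0.02015 × 82.51 = 1.66.
Since E_B < E_C, lowering the temperature improves selectivity toward B.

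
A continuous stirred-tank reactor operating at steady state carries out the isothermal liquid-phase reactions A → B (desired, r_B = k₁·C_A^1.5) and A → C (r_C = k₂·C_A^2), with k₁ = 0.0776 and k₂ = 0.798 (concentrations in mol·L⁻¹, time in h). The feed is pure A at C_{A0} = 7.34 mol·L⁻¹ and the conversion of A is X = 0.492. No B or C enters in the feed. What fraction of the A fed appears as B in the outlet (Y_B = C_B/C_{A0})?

0.0236

Exit C_A = C_{A0}(1−X) = 7.34×0.508 = 3.729 mol·L⁻¹.
A CSTR operates uniformly at the exit composition, giving r_B = 0.5587 and r_C = 11.09 (each k·C_A^n at C_A = 3.729).
Fraction of consumed A going to B: r_B/(r_B+r_C) = 0.04794.
C_B = 0.04794·C_{A0}·X = 0.04794×7.34×0.492 = 0.173 mol·L⁻¹; Y_B = C_B/C_{A0} = 0.0236.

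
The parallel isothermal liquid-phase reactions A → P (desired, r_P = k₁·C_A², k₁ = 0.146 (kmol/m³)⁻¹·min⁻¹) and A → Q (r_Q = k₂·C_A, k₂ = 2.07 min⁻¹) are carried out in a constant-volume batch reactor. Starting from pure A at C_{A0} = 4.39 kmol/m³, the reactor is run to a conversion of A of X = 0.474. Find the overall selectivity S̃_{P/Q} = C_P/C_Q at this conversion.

0.235

C_A = C_{A0}(1−X) = 2.309 kmol/m³.
Along a PFR/batch, dC_Q/dC_A = −r_Q/(r_P+r_Q) = −k₂/(k₂+k₁·C_A).
Integrating from C_{A0} to C_A: C_Q = (2.07/0.146)·ln[(2.07+0.146·4.39)/(2.07+0.146·2.31)] = 14.18·ln(2.711/2.407) = 1.685 kmol/m³.
Then C_P = (C_{A0}−C_A) − C_Q = 2.081 − 1.685 = 0.3957 kmol/m³.
S̃_{P/Q} = C_P/C_Q = 0.3957/1.685 = 0.235.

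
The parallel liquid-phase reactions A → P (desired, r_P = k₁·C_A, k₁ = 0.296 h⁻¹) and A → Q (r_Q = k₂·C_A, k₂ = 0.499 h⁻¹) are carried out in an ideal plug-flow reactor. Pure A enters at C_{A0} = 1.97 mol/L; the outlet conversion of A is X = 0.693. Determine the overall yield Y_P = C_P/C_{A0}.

C_A = C_{A0}(1−X) = 0.6048 mol/L.
Both paths are first order in A, so the instantaneous fraction to P is constant: dC_P/d(−C_A) = k₁/(k₁+k₂) = 0.3723.
C_P = 0.3723·(C_{A0}−C_A) = 0.3723×1.365 = 0.508 mol/L.
Y_P = C_P/C_{A0} = 0.5083/1.97 = 0.258.

0.258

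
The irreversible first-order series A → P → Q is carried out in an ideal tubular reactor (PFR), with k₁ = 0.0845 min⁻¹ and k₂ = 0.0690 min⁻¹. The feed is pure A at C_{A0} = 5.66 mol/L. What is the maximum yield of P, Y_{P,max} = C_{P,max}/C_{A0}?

Evaluating C_P at τ_opt = ln(k₂/k₁)/(k₂−k₁) gives C_{P,max}/C_{A0} = (k₁/k₂)^[k₂/(k₂−k₁)].
= (0.0845/0.0690)^(0.0690/(0.0690−0.0845)) = (1.225)^(-4.452) = 0.4057.

0.406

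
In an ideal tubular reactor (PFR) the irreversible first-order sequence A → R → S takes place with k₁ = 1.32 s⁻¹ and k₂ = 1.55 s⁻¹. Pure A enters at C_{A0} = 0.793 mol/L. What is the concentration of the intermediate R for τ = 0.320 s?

0.212 mol/L

For first-order series with pure A initially, C_R(τ) = k₁C_{A0}/(k₂−k₁)·(e^(−k₁τ) − e^(−k₂τ)).
e^(−k₁τ) = e^(−1.32×0.320) = e^(−0.4224) = 0.6555; e^(−k₂τ) = e^(−0.4960) = 0.6090.
C_R = 1.32×0.793/(1.55−1.32) × (0.6555−0.6090) = 4.551×0.04651 = 0.2117 mol/L.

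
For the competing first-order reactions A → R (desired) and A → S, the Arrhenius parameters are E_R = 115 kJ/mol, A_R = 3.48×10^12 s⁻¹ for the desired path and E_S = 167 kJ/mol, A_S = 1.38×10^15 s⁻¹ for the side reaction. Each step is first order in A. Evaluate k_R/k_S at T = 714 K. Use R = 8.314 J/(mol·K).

16.1

k_R/k_S = (A_R/A_S)·exp[−(E_R−E_S)/(RT)] = (A_R/A_S)·exp[(E_S−E_R)/(RT)].
(E_S−E_R)/(RT) = (167−115)×10³/(8.314×714) = 52000/5936 = 8.760.
k_R/k_S = (3.48×10^12/1.38×10^15)·exp(8.760) = 0.002522 × 6373 = 16.1.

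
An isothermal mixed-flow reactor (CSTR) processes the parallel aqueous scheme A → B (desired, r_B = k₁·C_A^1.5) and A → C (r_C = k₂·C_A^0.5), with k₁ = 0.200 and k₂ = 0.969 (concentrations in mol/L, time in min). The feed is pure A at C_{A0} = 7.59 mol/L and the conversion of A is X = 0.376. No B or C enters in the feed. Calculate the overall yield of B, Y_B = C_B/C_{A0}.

0.186

Exit C_A = C_{A0}(1−X) = 7.59×0.624 = 4.736 mol/L.
Rates in a CSTR are evaluated at the outlet concentration: r_B = 0.200×4.736^1.5 = 2.061, r_C = 0.969×4.736^0.5 = 2.109.
Fraction of consumed A going to B: r_B/(r_B+r_C) = 0.4943.
C_B = 0.4943·C_{A0}·X = 0.4943×7.59×0.376 = 1.41 mol/L; Y_B = C_B/C_{A0} = 0.186.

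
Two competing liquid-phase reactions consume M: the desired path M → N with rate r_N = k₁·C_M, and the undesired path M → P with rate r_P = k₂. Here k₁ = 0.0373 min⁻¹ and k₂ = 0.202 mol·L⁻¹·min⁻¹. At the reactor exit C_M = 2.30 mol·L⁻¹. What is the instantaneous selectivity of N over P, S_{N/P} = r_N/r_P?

0.425

S_{N/P} = r_N/r_P = (k₁·C_M)/(k₂) = (k₁/k₂)·C_M.
= (0.0373×2.300) / (0.202) = 0.08579/0.2020 = 0.425.
Since the desired path is higher order in M, keeping C_M high (PFR or concentrated feed) favours N.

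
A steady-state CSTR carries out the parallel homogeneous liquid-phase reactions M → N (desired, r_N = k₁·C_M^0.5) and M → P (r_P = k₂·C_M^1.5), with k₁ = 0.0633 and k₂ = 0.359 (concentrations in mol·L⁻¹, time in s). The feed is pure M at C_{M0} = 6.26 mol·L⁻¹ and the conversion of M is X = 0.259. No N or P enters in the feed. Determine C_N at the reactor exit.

0.0594 mol·L⁻¹

Exit C_M = C_{M0}(1−X) = 6.26×0.741 = 4.639 mol·L⁻¹.
In a CSTR the entire volume is at exit conditions, so r_N = 0.0633×4.639^0.5 = 0.1363 and r_P = 0.359×4.639^1.5 = 3.587.
Fraction of consumed M going to N: r_N/(r_N+r_P) = 0.03662.
C_N = 0.03662·C_{M0}·X = 0.03662×6.26×0.259 = 0.0594 mol·L⁻¹.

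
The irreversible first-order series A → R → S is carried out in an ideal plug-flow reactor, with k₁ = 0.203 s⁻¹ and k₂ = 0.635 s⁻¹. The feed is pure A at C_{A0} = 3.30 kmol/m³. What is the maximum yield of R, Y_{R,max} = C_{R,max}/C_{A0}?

0.187

For a first-order series the maximum intermediate yield is C_{R,max}/C_{A0} = (k₁/k₂)^[k₂/(k₂−k₁)].
= (0.203/0.635)^(0.635/(0.635−0.203)) = (0.3197)^(1.470) = 0.1871.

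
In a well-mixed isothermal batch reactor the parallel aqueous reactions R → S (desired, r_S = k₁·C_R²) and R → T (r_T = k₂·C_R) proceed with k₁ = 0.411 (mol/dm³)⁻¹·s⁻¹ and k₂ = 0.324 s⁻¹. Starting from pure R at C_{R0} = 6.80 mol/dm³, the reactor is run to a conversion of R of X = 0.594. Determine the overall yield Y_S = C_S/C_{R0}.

0.506

C_R = C_{R0}(1−X) = 2.761 mol/dm³.
Along a PFR/batch, dC_T/dC_R = −r_T/(r_S+r_T) = −k₂/(k₂+k₁·C_R).
Integrating from C_{R0} to C_R: C_T = (0.324/0.411)·ln[(0.324+0.411·6.80)/(0.324+0.411·2.76)] = 0.7883·ln(3.119/1.459) = 0.5991 mol/dm³.
Then C_S = (C_{R0}−C_R) − C_T = 4.039 − 0.5991 = 3.440 mol/dm³.
Y_S = C_S/C_{R0} = 3.440/6.80 = 0.506.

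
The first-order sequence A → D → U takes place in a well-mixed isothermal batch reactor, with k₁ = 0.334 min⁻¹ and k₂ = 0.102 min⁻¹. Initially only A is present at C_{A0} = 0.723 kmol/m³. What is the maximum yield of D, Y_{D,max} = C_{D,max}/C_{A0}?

Evaluating C_D at t_opt = ln(k₂/k₁)/(k₂−k₁) gives C_{D,max}/C_{A0} = (k₁/k₂)^[k₂/(k₂−k₁)].
= (0.334/0.102)^(0.102/(0.102−0.334)) = (3.275)^(-0.4397) = 0.5936.

0.594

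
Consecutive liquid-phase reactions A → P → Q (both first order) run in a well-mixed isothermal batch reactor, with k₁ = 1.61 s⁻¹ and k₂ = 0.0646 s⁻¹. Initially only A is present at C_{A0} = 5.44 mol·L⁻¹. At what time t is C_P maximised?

2.08 s

The intermediate peaks when r₁ = r₂, i.e. k₁e^(−k₁t) = k₂e^(−k₂t), giving t_opt = ln(k₂/k₁)/(k₂−k₁).
= ln(0.0646/1.61)/(0.0646−1.61) = ln(0.04012)/-1.545 = -3.216/-1.545 = 2.08 s.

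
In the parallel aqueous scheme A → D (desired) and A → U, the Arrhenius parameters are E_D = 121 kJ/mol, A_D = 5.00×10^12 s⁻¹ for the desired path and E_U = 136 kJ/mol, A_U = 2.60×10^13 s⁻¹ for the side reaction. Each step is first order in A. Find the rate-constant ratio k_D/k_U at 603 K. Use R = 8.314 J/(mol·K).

3.83

With equal orders, S_{D/U} = k_D/k_U = (A_D/A_U)·exp[(E_U−E_D)/(RT)].
(E_U−E_D)/(RT) = (136−121)×10³/(8.314×603) = 15000/5013 = 2.992.
k_D/k_U = (5.00×10^12/2.60×10^13)·exp(2.992) = 0.1923 × 19.93 = 3.83.
Since E_D < E_U, lowering the temperature improves selectivity toward D.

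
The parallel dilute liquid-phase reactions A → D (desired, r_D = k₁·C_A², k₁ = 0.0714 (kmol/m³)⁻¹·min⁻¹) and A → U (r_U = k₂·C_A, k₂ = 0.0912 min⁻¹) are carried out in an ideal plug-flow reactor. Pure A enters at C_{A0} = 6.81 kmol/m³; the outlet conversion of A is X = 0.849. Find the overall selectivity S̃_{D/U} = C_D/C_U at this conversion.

C_A = C_{A0}(1−X) = 1.028 kmol/m³.
Along a PFR/batch, dC_U/dC_A = −r_U/(r_D+r_U) = −k₂/(k₂+k₁·C_A).
Integrating from C_{A0} to C_A: C_U = (0.0912/0.0714)·ln[(0.0912+0.0714·6.81)/(0.0912+0.0714·1.03)] = 1.277·ln(0.5774/0.1646) = 1.603 kmol/m³.
Then C_D = (C_{A0}−C_A) − C_U = 5.782 − 1.603 = 4.179 kmol/m³.
S̃_{D/U} = C_D/C_U = 4.179/1.603 = 2.61.

2.61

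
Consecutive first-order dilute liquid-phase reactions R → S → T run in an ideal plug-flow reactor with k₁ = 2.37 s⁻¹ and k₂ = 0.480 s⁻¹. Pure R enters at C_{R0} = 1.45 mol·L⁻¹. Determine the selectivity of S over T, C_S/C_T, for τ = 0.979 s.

For first-order series with pure R initially, C_S(τ) = k₁C_{R0}/(k₂−k₁)·(e^(−k₁τ) − e^(−k₂τ)).
e^(−k₁τ) = e^(−2.37×0.979) = e^(−2.320) = 0.09825; e^(−k₂τ) = e^(−0.4699) = 0.6251.
C_S = 2.37×1.45/(0.480−2.37) × (0.09825−0.6251) = (-1.818)×(-0.5268) = 0.9579 mol·L⁻¹.
C_R = C_{R0}e^(−k₁τ) = 0.1425 mol·L⁻¹, so C_T = C_{R0}−C_R−C_S = 0.3497 mol·L⁻¹; C_S/C_T = 2.74.

2.74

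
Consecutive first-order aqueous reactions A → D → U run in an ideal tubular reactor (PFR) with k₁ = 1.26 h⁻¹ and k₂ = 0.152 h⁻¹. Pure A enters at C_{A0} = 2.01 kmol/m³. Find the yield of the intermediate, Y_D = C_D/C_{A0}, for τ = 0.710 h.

The intermediate concentration in a first-order A→B→C sequence is C_D = k₁C_{A0}(e^(−k₁τ) − e^(−k₂τ))/(k₂−k₁).
e^(−k₁τ) = e^(−1.26×0.710) = e^(−0.8946) = 0.4088; e^(−k₂τ) = e^(−0.1079) = 0.8977.
C_D = 1.26×2.01/(0.152−1.26) × (0.4088−0.8977) = (-2.286)×(-0.4889) = 1.118 kmol/m³.
Y_D = C_D/C_{A0} = 1.118/2.01 = 0.556.

0.556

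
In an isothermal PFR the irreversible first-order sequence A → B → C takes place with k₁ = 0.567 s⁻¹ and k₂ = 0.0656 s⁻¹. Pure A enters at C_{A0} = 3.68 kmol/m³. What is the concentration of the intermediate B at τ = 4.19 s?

2.77 kmol/m³

The intermediate concentration in a first-order A→B→C sequence is C_B = k₁C_{A0}(e^(−k₁τ) − e^(−k₂τ))/(k₂−k₁).
e^(−k₁τ) = e^(−0.567×4.19) = e^(−2.376) = 0.09295; e^(−k₂τ) = e^(−0.2749) = 0.7597.
C_B = 0.567×3.68/(0.0656−0.567) × (0.09295−0.7597) = (-4.161)×(-0.6667) = 2.775 kmol/m³.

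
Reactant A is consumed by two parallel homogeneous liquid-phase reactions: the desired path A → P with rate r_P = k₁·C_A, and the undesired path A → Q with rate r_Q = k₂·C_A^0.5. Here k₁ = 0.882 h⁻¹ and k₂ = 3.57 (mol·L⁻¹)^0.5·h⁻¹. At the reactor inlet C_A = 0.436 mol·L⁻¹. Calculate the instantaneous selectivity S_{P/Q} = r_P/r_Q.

0.163

S_{P/Q} = r_P/r_Q = (k₁·C_A)/(k₂·C_A^0.5) = (k₁/k₂)·C_A^0.5.
= (0.882×0.4360) / (3.57×0.4360^0.5) = 0.3846/2.357 = 0.163.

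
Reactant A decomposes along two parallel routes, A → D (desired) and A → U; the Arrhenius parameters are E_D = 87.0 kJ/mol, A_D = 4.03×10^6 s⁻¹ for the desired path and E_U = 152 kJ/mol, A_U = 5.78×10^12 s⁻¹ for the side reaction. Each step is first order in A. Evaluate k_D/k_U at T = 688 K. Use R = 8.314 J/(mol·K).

Since both paths have the same order in A, the concentration cancels and S_{D/U} = k_D/k_U = (A_D/A_U)·exp[(E_U−E_D)/(RT)].
(E_U−E_D)/(RT) = (152−87.0)×10³/(8.314×688) = 65000/5720 = 11.36.
k_D/k_U = (4.03×10^6/5.78×10^12)·exp(11.36) = 6.972×10^-7 × 86127 = 0.0601.

0.0601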